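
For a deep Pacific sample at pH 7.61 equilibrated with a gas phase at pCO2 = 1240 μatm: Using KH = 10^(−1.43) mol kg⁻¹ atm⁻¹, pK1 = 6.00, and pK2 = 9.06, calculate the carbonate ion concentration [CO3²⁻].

[CO3²⁻] = 0.0666 mmol/kg

[CO2*] = KH · pCO2 = 10^(−1.43) × 1240×10^-6 = 4.607×10^-5 mol/kg
α₀ = 1/(1 + K1/[H⁺] + K1K2/[H⁺]²) = 1/(1 + 10^+1.61 + 10^+0.16) = 0.02316
DIC = [CO2*]/α₀ = 4.607×10^-5 / 0.02316 = 1.989 mmol/kg
[CO3²⁻] = α₂·DIC; α₂ = 0.03347, so [CO3²⁻] = 0.03347 × 1.989 = 0.0666 mmol/kg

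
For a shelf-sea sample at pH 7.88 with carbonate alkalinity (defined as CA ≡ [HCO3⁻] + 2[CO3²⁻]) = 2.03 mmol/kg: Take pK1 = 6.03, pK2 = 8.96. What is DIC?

DIC = 1.91 mmol/kg

CA = [HCO3⁻] + 2[CO3²⁻] = (α₁ + 2α₂)·DIC
At pH 7.88: [H⁺]/K1 = 10^-1.85 = 0.014125, K2/[H⁺] = 10^-1.08 = 0.083176
α₁ = 1/(1 + 0.014125 + 0.083176) = 1/1.0973 = 0.9113; α₂ = α₁·K2/[H⁺] = 0.07580
α₁ + 2α₂ = 1.0629
DIC = CA / (α₁ + 2α₂) = 2.03 / 1.0629 = 1.91 mmol/kg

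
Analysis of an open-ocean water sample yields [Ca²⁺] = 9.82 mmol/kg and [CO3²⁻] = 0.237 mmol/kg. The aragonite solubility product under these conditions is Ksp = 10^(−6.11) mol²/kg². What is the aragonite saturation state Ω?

Ksp = 10^(−6.11) = 7.762×10^-7
Ω = [Ca²⁺][CO3²⁻]/Ksp = (9.82×10^-3)(0.237×10^-3) / 7.762×10^-7 = 3.00

Ω = 3.00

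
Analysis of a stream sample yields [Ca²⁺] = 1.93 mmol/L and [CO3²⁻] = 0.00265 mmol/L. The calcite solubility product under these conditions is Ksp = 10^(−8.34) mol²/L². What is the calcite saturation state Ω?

Ksp = 10^(−8.34) = 4.571×10^-9
Ω = [Ca²⁺][CO3²⁻]/Ksp = (1.93×10^-3)(0.00265×10^-3) / 4.571×10^-9 = 1.12

Ω = 1.12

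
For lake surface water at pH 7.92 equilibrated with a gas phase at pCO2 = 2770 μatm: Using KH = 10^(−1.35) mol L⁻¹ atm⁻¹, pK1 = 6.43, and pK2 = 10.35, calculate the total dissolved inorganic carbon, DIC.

[CO2*] = KH · pCO2 = 10^(−1.35) × 2770×10^-6 = 1.237×10^-4 mol/L
α₀ = 1/(1 + K1/[H⁺] + K1K2/[H⁺]²) = 1/(1 + 10^+1.49 + 10^-0.94) = 0.03123
DIC = [CO2*]/α₀ = 1.237×10^-4 / 0.03123 = 3.96 mmol/L

DIC = 3.96 mmol/L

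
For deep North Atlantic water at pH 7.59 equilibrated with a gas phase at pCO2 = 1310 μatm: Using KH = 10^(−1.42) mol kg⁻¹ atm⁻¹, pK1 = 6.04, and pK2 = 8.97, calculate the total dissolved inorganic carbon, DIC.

DIC = 1.89 mmol/kg

[CO2*] = KH · pCO2 = 10^(−1.42) × 1310×10^-6 = 4.980×10^-5 mol/kg
α₀ = 1/(1 + K1/[H⁺] + K1K2/[H⁺]²) = 1/(1 + 10^+1.55 + 10^+0.17) = 0.02634
DIC = [CO2*]/α₀ = 4.980×10^-5 / 0.02634 = 1.89 mmol/kg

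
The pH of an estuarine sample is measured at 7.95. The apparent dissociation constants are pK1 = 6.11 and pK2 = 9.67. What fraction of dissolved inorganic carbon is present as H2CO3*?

α₀ = 0.0140

α₀ = 1 / (1 + K1/[H⁺] + K1K2/[H⁺]²) = 1 / (1 + 10^+1.84 + 10^+0.12)
   = 1 / (1 + 69.183 + 1.3183) = 1/71.501 = 0.01399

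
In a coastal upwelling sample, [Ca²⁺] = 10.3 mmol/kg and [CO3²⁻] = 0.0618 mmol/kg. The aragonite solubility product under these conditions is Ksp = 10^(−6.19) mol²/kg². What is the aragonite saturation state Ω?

Ω = 0.986

Ksp = 10^(−6.19) = 6.457×10^-7
Ω = [Ca²⁺][CO3²⁻]/Ksp = (10.3×10^-3)(0.0618×10^-3) / 6.457×10^-7 = 0.986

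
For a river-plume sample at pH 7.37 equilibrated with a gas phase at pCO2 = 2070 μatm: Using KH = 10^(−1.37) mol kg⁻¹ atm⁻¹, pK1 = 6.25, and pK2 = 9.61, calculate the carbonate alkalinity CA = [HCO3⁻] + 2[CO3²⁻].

CA = 1.18 mmol/kg

[CO2*] = KH · pCO2 = 10^(−1.37) × 2070×10^-6 = 8.830×10^-5 mol/kg
α₀ = 1/(1 + K1/[H⁺] + K1K2/[H⁺]²) = 1/(1 + 10^+1.12 + 10^-1.12) = 0.07013
DIC = [CO2*]/α₀ = 8.830×10^-5 / 0.07013 = 1.259 mmol/kg
CA = (α₁ + 2α₂)·DIC = (0.9245 + 2×0.005320) × 1.259 = 1.18 mmol/kg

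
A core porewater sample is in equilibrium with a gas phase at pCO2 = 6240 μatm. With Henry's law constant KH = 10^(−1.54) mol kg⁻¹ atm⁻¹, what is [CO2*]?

[CO2*] = 180 μmol/kg

KH = 10^(−1.54) = 2.884×10^-2 mol kg⁻¹ atm⁻¹
[CO2*] = KH · pCO2 = 2.884×10^-2 × 6240×10^-6 atm = 1.80×10^-4 mol/kg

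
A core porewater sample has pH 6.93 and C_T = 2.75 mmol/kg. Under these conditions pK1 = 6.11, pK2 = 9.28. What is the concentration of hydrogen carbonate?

α₁ = 1 / (1 + [H⁺]/K1 + K2/[H⁺]) = 1 / (1 + 10^-0.82 + 10^-2.35)
   = 1 / (1 + 0.15136 + 0.0044668) = 1/1.1558 = 0.8652
[HCO3⁻] = α₁ × DIC = 0.8652 × 2.75 = 2.38 mmol/kg

[HCO3⁻] = 2.38 mmol/kg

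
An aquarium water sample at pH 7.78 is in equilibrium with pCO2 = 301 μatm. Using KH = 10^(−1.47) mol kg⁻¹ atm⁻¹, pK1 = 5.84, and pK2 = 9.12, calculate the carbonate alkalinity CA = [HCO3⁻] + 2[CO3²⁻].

CA = 0.970 mmol/kg

[CO2*] = KH · pCO2 = 10^(−1.47) × 301×10^-6 = 1.020×10^-5 mol/kg
α₀ = 1/(1 + K1/[H⁺] + K1K2/[H⁺]²) = 1/(1 + 10^+1.94 + 10^+0.60) = 0.01086
DIC = [CO2*]/α₀ = 1.020×10^-5 / 0.01086 = 0.9391 mmol/kg
CA = (α₁ + 2α₂)·DIC = (0.9459 + 2×0.04324) × 0.9391 = 0.970 mmol/kg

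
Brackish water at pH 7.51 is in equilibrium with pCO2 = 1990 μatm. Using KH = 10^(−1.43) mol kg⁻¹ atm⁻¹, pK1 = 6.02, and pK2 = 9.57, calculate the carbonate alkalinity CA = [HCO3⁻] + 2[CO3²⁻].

CA = 2.32 mmol/kg

[CO2*] = KH · pCO2 = 10^(−1.43) × 1990×10^-6 = 7.394×10^-5 mol/kg
α₀ = 1/(1 + K1/[H⁺] + K1K2/[H⁺]²) = 1/(1 + 10^+1.49 + 10^-0.57) = 0.03108
DIC = [CO2*]/α₀ = 7.394×10^-5 / 0.03108 = 2.379 mmol/kg
CA = (α₁ + 2α₂)·DIC = (0.9606 + 2×0.008366) × 2.379 = 2.32 mmol/kg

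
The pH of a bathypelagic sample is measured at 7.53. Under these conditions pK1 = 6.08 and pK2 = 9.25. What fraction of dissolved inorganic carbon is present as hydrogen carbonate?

α₁ = 1 / (1 + [H⁺]/K1 + K2/[H⁺]) = 1 / (1 + 10^-1.45 + 10^-1.72)
   = 1 / (1 + 0.035481 + 0.019055) = 1/1.0545 = 0.9483

α₁ = 0.948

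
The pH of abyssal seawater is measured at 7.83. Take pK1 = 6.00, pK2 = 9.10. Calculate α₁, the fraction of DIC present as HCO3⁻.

α₁ = 1 / (1 + [H⁺]/K1 + K2/[H⁺]) = 1 / (1 + 10^-1.83 + 10^-1.27)
   = 1 / (1 + 0.014791 + 0.053703) = 1/1.0685 = 0.9359

α₁ = 0.936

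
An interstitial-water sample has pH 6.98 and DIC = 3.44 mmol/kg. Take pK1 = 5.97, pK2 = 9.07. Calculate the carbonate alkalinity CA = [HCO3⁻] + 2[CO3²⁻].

CA = [HCO3⁻] + 2[CO3²⁻] = (α₁ + 2α₂)·DIC
At pH 6.98: [H⁺]/K1 = 10^-1.01 = 0.097724, K2/[H⁺] = 10^-2.09 = 0.0081283
α₁ = 1/(1 + 0.097724 + 0.0081283) = 1/1.1059 = 0.9043; α₂ = α₁·K2/[H⁺] = 0.007350
α₁ + 2α₂ = 0.9190
CA = 0.9190 × 3.44 = 3.16 mmol/kg

CA = 3.16 mmol/kg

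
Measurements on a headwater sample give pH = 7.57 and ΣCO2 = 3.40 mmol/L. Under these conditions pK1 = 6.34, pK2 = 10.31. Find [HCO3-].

α₁ = 1 / (1 + [H⁺]/K1 + K2/[H⁺]) = 1 / (1 + 10^-1.23 + 10^-2.74)
   = 1 / (1 + 0.058884 + 0.0018197) = 1/1.0607 = 0.9428
[HCO3⁻] = α₁ × DIC = 0.9428 × 3.40 = 3.21 mmol/L

[HCO3⁻] = 3.21 mmol/L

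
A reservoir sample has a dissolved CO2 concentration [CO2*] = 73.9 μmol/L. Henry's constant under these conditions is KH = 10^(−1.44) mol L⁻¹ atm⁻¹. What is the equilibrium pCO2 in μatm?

pCO2 = 2040 μatm

KH = 10^(−1.44) = 3.631×10^-2 mol L⁻¹ atm⁻¹
pCO2 = [CO2*]/KH = 73.9×10^-6 / 3.631×10^-2 = 2.04×10^-3 atm = 2040 μatm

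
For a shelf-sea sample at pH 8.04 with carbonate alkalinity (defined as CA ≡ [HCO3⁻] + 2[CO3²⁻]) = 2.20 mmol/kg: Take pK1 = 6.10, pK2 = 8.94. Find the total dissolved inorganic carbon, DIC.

CA = [HCO3⁻] + 2[CO3²⁻] = (α₁ + 2α₂)·DIC
At pH 8.04: [H⁺]/K1 = 10^-1.94 = 0.011482, K2/[H⁺] = 10^-0.90 = 0.12589
α₁ = 1/(1 + 0.011482 + 0.12589) = 1/1.1374 = 0.8792; α₂ = α₁·K2/[H⁺] = 0.1107
α₁ + 2α₂ = 1.1006
DIC = CA / (α₁ + 2α₂) = 2.20 / 1.1006 = 2.00 mmol/kg

DIC = 2.00 mmol/kg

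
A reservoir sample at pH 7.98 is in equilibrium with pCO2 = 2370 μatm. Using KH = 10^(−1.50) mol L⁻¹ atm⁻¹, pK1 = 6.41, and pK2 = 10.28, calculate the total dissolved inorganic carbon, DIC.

DIC = 2.87 mmol/L

[CO2*] = KH · pCO2 = 10^(−1.50) × 2370×10^-6 = 7.495×10^-5 mol/L
α₀ = 1/(1 + K1/[H⁺] + K1K2/[H⁺]²) = 1/(1 + 10^+1.57 + 10^-0.73) = 0.02608
DIC = [CO2*]/α₀ = 7.495×10^-5 / 0.02608 = 2.87 mmol/L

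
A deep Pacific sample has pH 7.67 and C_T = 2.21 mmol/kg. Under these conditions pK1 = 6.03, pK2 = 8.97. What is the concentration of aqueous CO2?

[CO2*] = 0.0472 mmol/kg

α₀ = 1 / (1 + K1/[H⁺] + K1K2/[H⁺]²) = 1 / (1 + 10^+1.64 + 10^+0.34)
   = 1 / (1 + 43.652 + 2.1878) = 1/46.839 = 0.02135
[CO2*] = α₀ × DIC = 0.02135 × 2.21 = 0.0472 mmol/kg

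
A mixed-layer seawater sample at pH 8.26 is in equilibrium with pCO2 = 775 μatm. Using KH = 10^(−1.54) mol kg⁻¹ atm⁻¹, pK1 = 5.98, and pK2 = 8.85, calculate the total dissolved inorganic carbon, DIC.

DIC = 5.38 mmol/kg

[CO2*] = KH · pCO2 = 10^(−1.54) × 775×10^-6 = 2.235×10^-5 mol/kg
α₀ = 1/(1 + K1/[H⁺] + K1K2/[H⁺]²) = 1/(1 + 10^+2.28 + 10^+1.69) = 0.004158
DIC = [CO2*]/α₀ = 2.235×10^-5 / 0.004158 = 5.38 mmol/kg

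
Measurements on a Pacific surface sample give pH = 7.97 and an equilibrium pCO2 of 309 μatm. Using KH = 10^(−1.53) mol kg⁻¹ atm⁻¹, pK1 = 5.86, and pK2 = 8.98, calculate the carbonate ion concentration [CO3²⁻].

[CO3²⁻] = 0.115 mmol/kg

[CO2*] = KH · pCO2 = 10^(−1.53) × 309×10^-6 = 9.119×10^-6 mol/kg
α₀ = 1/(1 + K1/[H⁺] + K1K2/[H⁺]²) = 1/(1 + 10^+2.11 + 10^+1.10) = 0.007022
DIC = [CO2*]/α₀ = 9.119×10^-6 / 0.007022 = 1.299 mmol/kg
[CO3²⁻] = α₂·DIC; α₂ = 0.08840, so [CO3²⁻] = 0.08840 × 1.299 = 0.115 mmol/kg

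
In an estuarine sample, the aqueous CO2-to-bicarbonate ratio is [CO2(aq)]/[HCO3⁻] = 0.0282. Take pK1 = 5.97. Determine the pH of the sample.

From K1 = [H⁺][HCO3⁻]/[CO2(aq)]:  pH = pK1 − log₁₀([CO2(aq)]/[HCO3⁻])
log₁₀(0.0282) = -1.550
pH = 5.97 − (-1.550) = 7.52

pH = 7.52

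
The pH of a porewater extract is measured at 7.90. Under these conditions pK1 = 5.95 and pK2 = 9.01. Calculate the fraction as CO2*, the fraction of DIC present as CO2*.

α₀ = 1 / (1 + K1/[H⁺] + K1K2/[H⁺]²) = 1 / (1 + 10^+1.95 + 10^+0.84)
   = 1 / (1 + 89.125 + 6.9183) = 1/97.043 = 0.01030

α₀ = 0.0103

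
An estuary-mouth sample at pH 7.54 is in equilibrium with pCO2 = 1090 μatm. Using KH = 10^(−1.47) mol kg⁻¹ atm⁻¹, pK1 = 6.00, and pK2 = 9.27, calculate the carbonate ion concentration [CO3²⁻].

[CO3²⁻] = 0.0238 mmol/kg

[CO2*] = KH · pCO2 = 10^(−1.47) × 1090×10^-6 = 3.693×10^-5 mol/kg
α₀ = 1/(1 + K1/[H⁺] + K1K2/[H⁺]²) = 1/(1 + 10^+1.54 + 10^-0.19) = 0.02753
DIC = [CO2*]/α₀ = 3.693×10^-5 / 0.02753 = 1.341 mmol/kg
[CO3²⁻] = α₂·DIC; α₂ = 0.01778, so [CO3²⁻] = 0.01778 × 1.341 = 0.0238 mmol/kg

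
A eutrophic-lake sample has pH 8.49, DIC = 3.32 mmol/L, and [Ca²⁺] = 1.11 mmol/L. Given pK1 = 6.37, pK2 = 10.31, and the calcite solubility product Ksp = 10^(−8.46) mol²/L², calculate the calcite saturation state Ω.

α₂ = 1 / (1 + [H⁺]/K2 + [H⁺]²/(K1K2)) = 1 / (1 + 10^+1.82 + 10^-0.30)
   = 1 / (1 + 66.069 + 0.50119) = 1/67.571 = 0.01480
[CO3²⁻] = α₂ × DIC = 0.01480 × 3.32 = 0.04913 mmol/L
Ksp = 10^(−8.46) = 3.467×10^-9
Ω = [Ca²⁺][CO3²⁻]/Ksp = (1.11×10^-3)(4.913×10^-5) / 3.467×10^-9 = 15.7

Ω = 15.7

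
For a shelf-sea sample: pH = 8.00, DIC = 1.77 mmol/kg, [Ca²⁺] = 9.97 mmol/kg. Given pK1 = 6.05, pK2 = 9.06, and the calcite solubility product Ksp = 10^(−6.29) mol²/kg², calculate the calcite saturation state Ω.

α₂ = 1 / (1 + [H⁺]/K2 + [H⁺]²/(K1K2)) = 1 / (1 + 10^+1.06 + 10^-0.89)
   = 1 / (1 + 11.482 + 0.12882) = 1/12.610 = 0.07930
[CO3²⁻] = α₂ × DIC = 0.07930 × 1.77 = 0.1404 mmol/kg
Ksp = 10^(−6.29) = 5.129×10^-7
Ω = [Ca²⁺][CO3²⁻]/Ksp = (9.97×10^-3)(1.404×10^-4) / 5.129×10^-7 = 2.73

Ω = 2.73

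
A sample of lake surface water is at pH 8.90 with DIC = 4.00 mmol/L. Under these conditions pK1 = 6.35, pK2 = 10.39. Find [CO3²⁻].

α₂ = 1 / (1 + [H⁺]/K2 + [H⁺]²/(K1K2)) = 1 / (1 + 10^+1.49 + 10^-1.06)
   = 1 / (1 + 30.903 + 0.087096) = 1/31.990 = 0.03126
[CO3²⁻] = α₂ × DIC = 0.03126 × 4.00 = 0.125 mmol/L

[CO3²⁻] = 0.125 mmol/L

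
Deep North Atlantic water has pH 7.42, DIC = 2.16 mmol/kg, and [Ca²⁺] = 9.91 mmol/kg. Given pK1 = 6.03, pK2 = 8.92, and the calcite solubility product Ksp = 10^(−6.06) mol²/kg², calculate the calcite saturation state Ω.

Ω = 0.725

α₂ = 1 / (1 + [H⁺]/K2 + [H⁺]²/(K1K2)) = 1 / (1 + 10^+1.50 + 10^+0.11)
   = 1 / (1 + 31.623 + 1.2882) = 1/33.911 = 0.02949
[CO3²⁻] = α₂ × DIC = 0.02949 × 2.16 = 0.06370 mmol/kg
Ksp = 10^(−6.06) = 8.710×10^-7
Ω = [Ca²⁺][CO3²⁻]/Ksp = (9.91×10^-3)(6.370×10^-5) / 8.710×10^-7 = 0.725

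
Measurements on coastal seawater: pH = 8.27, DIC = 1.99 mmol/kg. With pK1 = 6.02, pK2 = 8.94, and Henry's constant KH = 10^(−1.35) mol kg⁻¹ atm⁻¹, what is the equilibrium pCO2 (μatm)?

α₀ = 1 / (1 + K1/[H⁺] + K1K2/[H⁺]²) = 1 / (1 + 10^+2.25 + 10^+1.58)
   = 1 / (1 + 177.83 + 38.019) = 1/216.85 = 0.004612
[CO2*] = α₀ × DIC = 0.004612 × 1.99 = 0.009177 mmol/kg = 9.177 μmol/kg
pCO2 = [CO2*]/KH = 9.177×10^-6 / 4.467×10^-2 = 205 μatm

pCO2 = 205 μatm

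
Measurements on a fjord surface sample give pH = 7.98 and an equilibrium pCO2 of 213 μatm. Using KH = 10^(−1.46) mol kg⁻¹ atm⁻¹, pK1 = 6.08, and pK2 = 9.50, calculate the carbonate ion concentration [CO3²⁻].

[CO2*] = KH · pCO2 = 10^(−1.46) × 213×10^-6 = 7.385×10^-6 mol/kg
α₀ = 1/(1 + K1/[H⁺] + K1K2/[H⁺]²) = 1/(1 + 10^+1.90 + 10^+0.38) = 0.01207
DIC = [CO2*]/α₀ = 7.385×10^-6 / 0.01207 = 0.6118 mmol/kg
[CO3²⁻] = α₂·DIC; α₂ = 0.02896, so [CO3²⁻] = 0.02896 × 0.6118 = 0.0177 mmol/kg = 17.7 μmol/kg

[CO3²⁻] = 17.7 μmol/kg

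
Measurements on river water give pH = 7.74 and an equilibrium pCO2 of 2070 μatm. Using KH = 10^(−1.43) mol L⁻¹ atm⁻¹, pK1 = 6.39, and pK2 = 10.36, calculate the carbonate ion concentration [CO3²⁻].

[CO3²⁻] = 4.13 μmol/L

[CO2*] = KH · pCO2 = 10^(−1.43) × 2070×10^-6 = 7.691×10^-5 mol/L
α₀ = 1/(1 + K1/[H⁺] + K1K2/[H⁺]²) = 1/(1 + 10^+1.35 + 10^-1.27) = 0.04266
DIC = [CO2*]/α₀ = 7.691×10^-5 / 0.04266 = 1.803 mmol/L
[CO3²⁻] = α₂·DIC; α₂ = 0.002291, so [CO3²⁻] = 0.002291 × 1.803 = 0.00413 mmol/L = 4.13 μmol/L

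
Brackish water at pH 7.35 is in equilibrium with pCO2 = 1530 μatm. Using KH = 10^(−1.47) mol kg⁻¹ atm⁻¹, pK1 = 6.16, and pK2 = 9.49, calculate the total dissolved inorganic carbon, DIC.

[CO2*] = KH · pCO2 = 10^(−1.47) × 1530×10^-6 = 5.184×10^-5 mol/kg
α₀ = 1/(1 + K1/[H⁺] + K1K2/[H⁺]²) = 1/(1 + 10^+1.19 + 10^-0.95) = 0.06024
DIC = [CO2*]/α₀ = 5.184×10^-5 / 0.06024 = 0.861 mmol/kg

DIC = 0.861 mmol/kg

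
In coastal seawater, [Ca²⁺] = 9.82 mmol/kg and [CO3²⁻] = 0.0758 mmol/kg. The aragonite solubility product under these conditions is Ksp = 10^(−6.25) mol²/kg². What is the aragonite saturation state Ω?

Ω = 1.32

Ksp = 10^(−6.25) = 5.623×10^-7
Ω = [Ca²⁺][CO3²⁻]/Ksp = (9.82×10^-3)(0.0758×10^-3) / 5.623×10^-7 = 1.32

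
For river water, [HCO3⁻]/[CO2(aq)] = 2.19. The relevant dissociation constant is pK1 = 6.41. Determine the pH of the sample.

pH = 6.75

From K1 = [H⁺][HCO3⁻]/[CO2(aq)]:  pH = pK1 + log₁₀([HCO3⁻]/[CO2(aq)])
log₁₀(2.19) = +0.340
pH = 6.41 + (+0.340) = 6.75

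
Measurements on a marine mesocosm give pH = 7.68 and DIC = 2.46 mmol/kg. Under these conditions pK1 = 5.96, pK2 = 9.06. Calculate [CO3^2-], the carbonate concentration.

[CO3²⁻] = 0.0967 mmol/kg

α₂ = 1 / (1 + [H⁺]/K2 + [H⁺]²/(K1K2)) = 1 / (1 + 10^+1.38 + 10^-0.34)
   = 1 / (1 + 23.988 + 0.45709) = 1/25.445 = 0.03930
[CO3²⁻] = α₂ × DIC = 0.03930 × 2.46 = 0.0967 mmol/kg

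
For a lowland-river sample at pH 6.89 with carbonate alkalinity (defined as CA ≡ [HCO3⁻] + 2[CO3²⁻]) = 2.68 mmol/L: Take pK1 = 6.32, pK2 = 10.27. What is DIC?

DIC = 3.40 mmol/L

CA = [HCO3⁻] + 2[CO3²⁻] = (α₁ + 2α₂)·DIC
At pH 6.89: [H⁺]/K1 = 10^-0.57 = 0.26915, K2/[H⁺] = 10^-3.38 = 0.00041687
α₁ = 1/(1 + 0.26915 + 0.00041687) = 1/1.2696 = 0.7877; α₂ = α₁·K2/[H⁺] = 0.0003284
α₁ + 2α₂ = 0.7883
DIC = CA / (α₁ + 2α₂) = 2.68 / 0.7883 = 3.40 mmol/L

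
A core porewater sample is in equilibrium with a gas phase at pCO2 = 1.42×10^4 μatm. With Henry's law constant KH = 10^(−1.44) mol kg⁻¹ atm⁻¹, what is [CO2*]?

KH = 10^(−1.44) = 3.631×10^-2 mol kg⁻¹ atm⁻¹
[CO2*] = KH · pCO2 = 3.631×10^-2 × 1.42×10^4×10^-6 atm = 5.16×10^-4 mol/kg

[CO2*] = 516 μmol/kg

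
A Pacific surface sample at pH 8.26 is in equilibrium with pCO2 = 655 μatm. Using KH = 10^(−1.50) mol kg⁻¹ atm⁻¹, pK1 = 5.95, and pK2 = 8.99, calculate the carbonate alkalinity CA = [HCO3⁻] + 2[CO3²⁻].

[CO2*] = KH · pCO2 = 10^(−1.50) × 655×10^-6 = 2.071×10^-5 mol/kg
α₀ = 1/(1 + K1/[H⁺] + K1K2/[H⁺]²) = 1/(1 + 10^+2.31 + 10^+1.58) = 0.004112
DIC = [CO2*]/α₀ = 2.071×10^-5 / 0.004112 = 5.037 mmol/kg
CA = (α₁ + 2α₂)·DIC = (0.8396 + 2×0.1563) × 5.037 = 5.80 mmol/kg

CA = 5.80 mmol/kg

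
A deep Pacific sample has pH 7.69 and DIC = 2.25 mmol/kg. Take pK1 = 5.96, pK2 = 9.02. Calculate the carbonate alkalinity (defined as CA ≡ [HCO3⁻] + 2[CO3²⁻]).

CA = 2.31 mmol/kg

CA = [HCO3⁻] + 2[CO3²⁻] = (α₁ + 2α₂)·DIC
At pH 7.69: [H⁺]/K1 = 10^-1.73 = 0.018621, K2/[H⁺] = 10^-1.33 = 0.046774
α₁ = 1/(1 + 0.018621 + 0.046774) = 1/1.0654 = 0.9386; α₂ = α₁·K2/[H⁺] = 0.04390
α₁ + 2α₂ = 1.0264
CA = 1.0264 × 2.25 = 2.31 mmol/kg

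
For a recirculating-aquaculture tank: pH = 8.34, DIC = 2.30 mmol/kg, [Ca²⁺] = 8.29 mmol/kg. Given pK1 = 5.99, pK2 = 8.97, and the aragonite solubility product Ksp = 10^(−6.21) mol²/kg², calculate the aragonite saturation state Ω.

α₂ = 1 / (1 + [H⁺]/K2 + [H⁺]²/(K1K2)) = 1 / (1 + 10^+0.63 + 10^-1.72)
   = 1 / (1 + 4.2658 + 0.019055) = 1/5.2848 = 0.1892
[CO3²⁻] = α₂ × DIC = 0.1892 × 2.30 = 0.4352 mmol/kg
Ksp = 10^(−6.21) = 6.166×10^-7
Ω = [Ca²⁺][CO3²⁻]/Ksp = (8.29×10^-3)(4.352×10^-4) / 6.166×10^-7 = 5.85

Ω = 5.85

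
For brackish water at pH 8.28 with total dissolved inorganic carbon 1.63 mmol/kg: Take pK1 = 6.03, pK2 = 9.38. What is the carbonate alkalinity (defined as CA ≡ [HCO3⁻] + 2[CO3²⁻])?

CA = [HCO3⁻] + 2[CO3²⁻] = (α₁ + 2α₂)·DIC
At pH 8.28: [H⁺]/K1 = 10^-2.25 = 0.0056234, K2/[H⁺] = 10^-1.10 = 0.079433
α₁ = 1/(1 + 0.0056234 + 0.079433) = 1/1.0851 = 0.9216; α₂ = α₁·K2/[H⁺] = 0.07321
α₁ + 2α₂ = 1.0680
CA = 1.0680 × 1.63 = 1.74 mmol/kg

CA = 1.74 mmol/kg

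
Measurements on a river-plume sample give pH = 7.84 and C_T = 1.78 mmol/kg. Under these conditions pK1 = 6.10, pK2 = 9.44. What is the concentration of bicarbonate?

α₁ = 1 / (1 + [H⁺]/K1 + K2/[H⁺]) = 1 / (1 + 10^-1.74 + 10^-1.60)
   = 1 / (1 + 0.018197 + 0.025119) = 1/1.0433 = 0.9585
[HCO3⁻] = α₁ × DIC = 0.9585 × 1.78 = 1.71 mmol/kg

[HCO3⁻] = 1.71 mmol/kg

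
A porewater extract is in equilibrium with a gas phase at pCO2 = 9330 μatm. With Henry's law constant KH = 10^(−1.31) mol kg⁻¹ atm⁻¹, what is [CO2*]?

[CO2*] = 457 μmol/kg

KH = 10^(−1.31) = 4.898×10^-2 mol kg⁻¹ atm⁻¹
[CO2*] = KH · pCO2 = 4.898×10^-2 × 9330×10^-6 atm = 4.57×10^-4 mol/kg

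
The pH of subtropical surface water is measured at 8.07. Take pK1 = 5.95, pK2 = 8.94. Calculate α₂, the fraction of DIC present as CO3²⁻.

α₂ = 1 / (1 + [H⁺]/K2 + [H⁺]²/(K1K2)) = 1 / (1 + 10^+0.87 + 10^-1.25)
   = 1 / (1 + 7.4131 + 0.056234) = 1/8.4693 = 0.1181

α₂ = 0.118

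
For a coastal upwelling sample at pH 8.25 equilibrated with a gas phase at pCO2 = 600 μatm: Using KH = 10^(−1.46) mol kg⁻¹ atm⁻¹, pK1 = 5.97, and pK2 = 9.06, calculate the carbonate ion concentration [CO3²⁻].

[CO3²⁻] = 0.614 mmol/kg

[CO2*] = KH · pCO2 = 10^(−1.46) × 600×10^-6 = 2.080×10^-5 mol/kg
α₀ = 1/(1 + K1/[H⁺] + K1K2/[H⁺]²) = 1/(1 + 10^+2.28 + 10^+1.47) = 0.004524
DIC = [CO2*]/α₀ = 2.080×10^-5 / 0.004524 = 4.599 mmol/kg
[CO3²⁻] = α₂·DIC; α₂ = 0.1335, so [CO3²⁻] = 0.1335 × 4.599 = 0.614 mmol/kg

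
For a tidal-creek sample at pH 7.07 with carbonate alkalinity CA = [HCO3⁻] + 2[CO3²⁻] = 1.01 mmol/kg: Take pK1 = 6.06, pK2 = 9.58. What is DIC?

DIC = 1.10 mmol/kg

CA = [HCO3⁻] + 2[CO3²⁻] = (α₁ + 2α₂)·DIC
At pH 7.07: [H⁺]/K1 = 10^-1.01 = 0.097724, K2/[H⁺] = 10^-2.51 = 0.0030903
α₁ = 1/(1 + 0.097724 + 0.0030903) = 1/1.1008 = 0.9084; α₂ = α₁·K2/[H⁺] = 0.002807
α₁ + 2α₂ = 0.9140
DIC = CA / (α₁ + 2α₂) = 1.01 / 0.9140 = 1.10 mmol/kg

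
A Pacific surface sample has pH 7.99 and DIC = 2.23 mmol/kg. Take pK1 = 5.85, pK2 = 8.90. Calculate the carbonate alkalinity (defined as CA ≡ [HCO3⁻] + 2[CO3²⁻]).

CA = 2.46 mmol/kg

CA = [HCO3⁻] + 2[CO3²⁻] = (α₁ + 2α₂)·DIC
At pH 7.99: [H⁺]/K1 = 10^-2.14 = 0.0072444, K2/[H⁺] = 10^-0.91 = 0.12303
α₁ = 1/(1 + 0.0072444 + 0.12303) = 1/1.1303 = 0.8847; α₂ = α₁·K2/[H⁺] = 0.1088
α₁ + 2α₂ = 1.1024
CA = 1.1024 × 2.23 = 2.46 mmol/kg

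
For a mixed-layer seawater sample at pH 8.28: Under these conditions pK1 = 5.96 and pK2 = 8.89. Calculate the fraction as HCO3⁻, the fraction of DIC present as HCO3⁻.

α₁ = 1 / (1 + [H⁺]/K1 + K2/[H⁺]) = 1 / (1 + 10^-2.32 + 10^-0.61)
   = 1 / (1 + 0.0047863 + 0.24547) = 1/1.2503 = 0.7998

α₁ = 0.800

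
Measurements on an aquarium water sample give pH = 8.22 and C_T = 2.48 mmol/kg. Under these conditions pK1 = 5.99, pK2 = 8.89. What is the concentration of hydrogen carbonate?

α₁ = 1 / (1 + [H⁺]/K1 + K2/[H⁺]) = 1 / (1 + 10^-2.23 + 10^-0.67)
   = 1 / (1 + 0.0058884 + 0.21380) = 1/1.2197 = 0.8199
[HCO3⁻] = α₁ × DIC = 0.8199 × 2.48 = 2.03 mmol/kg

[HCO3⁻] = 2.03 mmol/kg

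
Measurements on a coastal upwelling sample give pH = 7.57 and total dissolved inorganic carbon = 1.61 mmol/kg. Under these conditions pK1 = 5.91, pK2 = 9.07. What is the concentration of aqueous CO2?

α₀ = 1 / (1 + K1/[H⁺] + K1K2/[H⁺]²) = 1 / (1 + 10^+1.66 + 10^+0.16)
   = 1 / (1 + 45.709 + 1.4454) = 1/48.154 = 0.02077
[CO2*] = α₀ × DIC = 0.02077 × 1.61 = 0.0334 mmol/kg

[CO2*] = 0.0334 mmol/kg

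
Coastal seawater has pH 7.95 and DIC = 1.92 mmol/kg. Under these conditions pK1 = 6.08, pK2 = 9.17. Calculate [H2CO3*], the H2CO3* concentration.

α₀ = 1 / (1 + K1/[H⁺] + K1K2/[H⁺]²) = 1 / (1 + 10^+1.87 + 10^+0.65)
   = 1 / (1 + 74.131 + 4.4668) = 1/79.598 = 0.01256
[CO2*] = α₀ × DIC = 0.01256 × 1.92 = 0.0241 mmol/kg

[CO2*] = 0.0241 mmol/kg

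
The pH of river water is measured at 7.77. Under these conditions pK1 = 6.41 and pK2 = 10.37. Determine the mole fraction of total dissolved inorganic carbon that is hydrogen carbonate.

α₁ = 1 / (1 + [H⁺]/K1 + K2/[H⁺]) = 1 / (1 + 10^-1.36 + 10^-2.60)
   = 1 / (1 + 0.043652 + 0.0025119) = 1/1.0462 = 0.9559

α₁ = 0.956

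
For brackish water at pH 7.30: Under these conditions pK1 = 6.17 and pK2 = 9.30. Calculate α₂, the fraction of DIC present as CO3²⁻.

α₂ = 1 / (1 + [H⁺]/K2 + [H⁺]²/(K1K2)) = 1 / (1 + 10^+2.00 + 10^+0.87)
   = 1 / (1 + 100.00 + 7.4131) = 1/108.41 = 0.009224

α₂ = 0.00922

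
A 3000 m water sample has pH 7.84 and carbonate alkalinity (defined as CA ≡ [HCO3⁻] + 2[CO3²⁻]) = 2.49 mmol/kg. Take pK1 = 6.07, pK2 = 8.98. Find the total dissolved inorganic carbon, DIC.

CA = [HCO3⁻] + 2[CO3²⁻] = (α₁ + 2α₂)·DIC
At pH 7.84: [H⁺]/K1 = 10^-1.77 = 0.016982, K2/[H⁺] = 10^-1.14 = 0.072444
α₁ = 1/(1 + 0.016982 + 0.072444) = 1/1.0894 = 0.9179; α₂ = α₁·K2/[H⁺] = 0.06650
α₁ + 2α₂ = 1.0509
DIC = CA / (α₁ + 2α₂) = 2.49 / 1.0509 = 2.37 mmol/kg

DIC = 2.37 mmol/kg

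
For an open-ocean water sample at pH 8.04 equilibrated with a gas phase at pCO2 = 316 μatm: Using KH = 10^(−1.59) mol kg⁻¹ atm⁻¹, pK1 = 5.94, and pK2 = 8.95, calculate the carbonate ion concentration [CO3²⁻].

[CO2*] = KH · pCO2 = 10^(−1.59) × 316×10^-6 = 8.122×10^-6 mol/kg
α₀ = 1/(1 + K1/[H⁺] + K1K2/[H⁺]²) = 1/(1 + 10^+2.10 + 10^+1.19) = 0.007023
DIC = [CO2*]/α₀ = 8.122×10^-6 / 0.007023 = 1.156 mmol/kg
[CO3²⁻] = α₂·DIC; α₂ = 0.1088, so [CO3²⁻] = 0.1088 × 1.156 = 0.126 mmol/kg

[CO3²⁻] = 0.126 mmol/kg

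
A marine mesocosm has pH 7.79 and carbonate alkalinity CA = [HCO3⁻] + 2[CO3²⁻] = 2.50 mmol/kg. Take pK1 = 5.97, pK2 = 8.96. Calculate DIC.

CA = [HCO3⁻] + 2[CO3²⁻] = (α₁ + 2α₂)·DIC
At pH 7.79: [H⁺]/K1 = 10^-1.82 = 0.015136, K2/[H⁺] = 10^-1.17 = 0.067608
α₁ = 1/(1 + 0.015136 + 0.067608) = 1/1.0827 = 0.9236; α₂ = α₁·K2/[H⁺] = 0.06244
α₁ + 2α₂ = 1.0485
DIC = CA / (α₁ + 2α₂) = 2.50 / 1.0485 = 2.38 mmol/kg

DIC = 2.38 mmol/kg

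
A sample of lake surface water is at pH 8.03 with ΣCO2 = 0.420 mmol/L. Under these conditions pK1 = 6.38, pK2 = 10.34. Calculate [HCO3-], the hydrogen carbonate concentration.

[HCO3⁻] = 0.409 mmol/L

α₁ = 1 / (1 + [H⁺]/K1 + K2/[H⁺]) = 1 / (1 + 10^-1.65 + 10^-2.31)
   = 1 / (1 + 0.022387 + 0.0048978) = 1/1.0273 = 0.9734
[HCO3⁻] = α₁ × DIC = 0.9734 × 0.420 = 0.409 mmol/L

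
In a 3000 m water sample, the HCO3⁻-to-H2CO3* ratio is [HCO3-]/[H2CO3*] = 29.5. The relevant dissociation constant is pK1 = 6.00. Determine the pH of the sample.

From K1 = [H⁺][HCO3-]/[H2CO3*]:  pH = pK1 + log₁₀([HCO3-]/[H2CO3*])
log₁₀(29.5) = +1.470
pH = 6.00 + (+1.470) = 7.47

pH = 7.47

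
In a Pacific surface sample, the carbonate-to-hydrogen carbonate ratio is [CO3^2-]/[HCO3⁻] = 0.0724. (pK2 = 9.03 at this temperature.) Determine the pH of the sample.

pH = 7.89

From K2 = [H⁺][CO3^2-]/[HCO3⁻]:  pH = pK2 + log₁₀([CO3^2-]/[HCO3⁻])
log₁₀(0.0724) = -1.140
pH = 9.03 + (-1.140) = 7.89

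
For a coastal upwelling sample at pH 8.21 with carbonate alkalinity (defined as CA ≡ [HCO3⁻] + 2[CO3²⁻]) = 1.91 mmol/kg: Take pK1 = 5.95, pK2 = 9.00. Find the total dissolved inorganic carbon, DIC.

DIC = 1.68 mmol/kg

CA = [HCO3⁻] + 2[CO3²⁻] = (α₁ + 2α₂)·DIC
At pH 8.21: [H⁺]/K1 = 10^-2.26 = 0.0054954, K2/[H⁺] = 10^-0.79 = 0.16218
α₁ = 1/(1 + 0.0054954 + 0.16218) = 1/1.1677 = 0.8564; α₂ = α₁·K2/[H⁺] = 0.1389
α₁ + 2α₂ = 1.1342
DIC = CA / (α₁ + 2α₂) = 1.91 / 1.1342 = 1.68 mmol/kg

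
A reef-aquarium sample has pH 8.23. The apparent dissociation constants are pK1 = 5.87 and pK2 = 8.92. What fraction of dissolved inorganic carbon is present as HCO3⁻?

α₁ = 1 / (1 + [H⁺]/K1 + K2/[H⁺]) = 1 / (1 + 10^-2.36 + 10^-0.69)
   = 1 / (1 + 0.0043652 + 0.20417) = 1/1.2085 = 0.8274

α₁ = 0.827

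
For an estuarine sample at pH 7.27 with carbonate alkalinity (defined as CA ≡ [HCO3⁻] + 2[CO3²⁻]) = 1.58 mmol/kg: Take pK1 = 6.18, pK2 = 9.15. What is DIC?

CA = [HCO3⁻] + 2[CO3²⁻] = (α₁ + 2α₂)·DIC
At pH 7.27: [H⁺]/K1 = 10^-1.09 = 0.081283, K2/[H⁺] = 10^-1.88 = 0.013183
α₁ = 1/(1 + 0.081283 + 0.013183) = 1/1.0945 = 0.9137; α₂ = α₁·K2/[H⁺] = 0.01204
α₁ + 2α₂ = 0.9378
DIC = CA / (α₁ + 2α₂) = 1.58 / 0.9378 = 1.68 mmol/kg

DIC = 1.68 mmol/kg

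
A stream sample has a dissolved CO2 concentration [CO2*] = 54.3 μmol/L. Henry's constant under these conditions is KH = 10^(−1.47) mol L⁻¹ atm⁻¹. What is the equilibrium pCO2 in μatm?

KH = 10^(−1.47) = 3.388×10^-2 mol L⁻¹ atm⁻¹
pCO2 = [CO2*]/KH = 54.3×10^-6 / 3.388×10^-2 = 1.60×10^-3 atm = 1600 μatm

pCO2 = 1600 μatm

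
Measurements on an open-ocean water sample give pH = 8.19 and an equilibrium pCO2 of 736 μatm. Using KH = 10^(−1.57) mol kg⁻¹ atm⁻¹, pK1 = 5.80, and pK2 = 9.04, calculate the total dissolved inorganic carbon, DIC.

DIC = 5.57 mmol/kg

[CO2*] = KH · pCO2 = 10^(−1.57) × 736×10^-6 = 1.981×10^-5 mol/kg
α₀ = 1/(1 + K1/[H⁺] + K1K2/[H⁺]²) = 1/(1 + 10^+2.39 + 10^+1.54) = 0.003557
DIC = [CO2*]/α₀ = 1.981×10^-5 / 0.003557 = 5.57 mmol/kg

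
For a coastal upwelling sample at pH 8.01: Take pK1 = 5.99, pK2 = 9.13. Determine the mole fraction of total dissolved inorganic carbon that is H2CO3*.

α₀ = 0.00880

α₀ = 1 / (1 + K1/[H⁺] + K1K2/[H⁺]²) = 1 / (1 + 10^+2.02 + 10^+0.90)
   = 1 / (1 + 104.71 + 7.9433) = 1/113.66 = 0.008798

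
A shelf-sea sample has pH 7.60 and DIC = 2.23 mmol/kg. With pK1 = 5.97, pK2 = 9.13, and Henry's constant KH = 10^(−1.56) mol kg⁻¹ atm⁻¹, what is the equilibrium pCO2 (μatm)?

pCO2 = 1800 μatm

α₀ = 1 / (1 + K1/[H⁺] + K1K2/[H⁺]²) = 1 / (1 + 10^+1.63 + 10^+0.10)
   = 1 / (1 + 42.658 + 1.2589) = 1/44.917 = 0.02226
[CO2*] = α₀ × DIC = 0.02226 × 2.23 = 0.04965 mmol/kg
pCO2 = [CO2*]/KH = 4.965×10^-5 / 2.754×10^-2 = 1800 μatm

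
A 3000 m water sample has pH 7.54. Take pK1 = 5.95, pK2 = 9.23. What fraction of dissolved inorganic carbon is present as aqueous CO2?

α₀ = 1 / (1 + K1/[H⁺] + K1K2/[H⁺]²) = 1 / (1 + 10^+1.59 + 10^-0.10)
   = 1 / (1 + 38.905 + 0.79433) = 1/40.699 = 0.02457

α₀ = 0.0246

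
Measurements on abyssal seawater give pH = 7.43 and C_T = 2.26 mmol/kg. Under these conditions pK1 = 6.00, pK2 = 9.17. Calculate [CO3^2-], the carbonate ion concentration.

α₂ = 1 / (1 + [H⁺]/K2 + [H⁺]²/(K1K2)) = 1 / (1 + 10^+1.74 + 10^+0.31)
   = 1 / (1 + 54.954 + 2.0417) = 1/57.996 = 0.01724
[CO3²⁻] = α₂ × DIC = 0.01724 × 2.26 = 0.0390 mmol/kg

[CO3²⁻] = 0.0390 mmol/kg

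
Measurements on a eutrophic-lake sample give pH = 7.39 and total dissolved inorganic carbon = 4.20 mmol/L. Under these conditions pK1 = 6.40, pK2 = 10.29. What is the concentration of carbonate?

α₂ = 1 / (1 + [H⁺]/K2 + [H⁺]²/(K1K2)) = 1 / (1 + 10^+2.90 + 10^+1.91)
   = 1 / (1 + 794.33 + 81.283) = 1/876.61 = 0.001141
[CO3²⁻] = α₂ × DIC = 0.001141 × 4.20 = 0.00479 mmol/L = 4.79 μmol/L

[CO3²⁻] = 4.79 μmol/L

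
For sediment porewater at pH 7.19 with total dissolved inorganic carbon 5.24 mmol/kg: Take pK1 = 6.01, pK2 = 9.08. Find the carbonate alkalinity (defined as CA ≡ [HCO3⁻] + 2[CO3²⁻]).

CA = [HCO3⁻] + 2[CO3²⁻] = (α₁ + 2α₂)·DIC
At pH 7.19: [H⁺]/K1 = 10^-1.18 = 0.066069, K2/[H⁺] = 10^-1.89 = 0.012882
α₁ = 1/(1 + 0.066069 + 0.012882) = 1/1.0790 = 0.9268; α₂ = α₁·K2/[H⁺] = 0.01194
α₁ + 2α₂ = 0.9507
CA = 0.9507 × 5.24 = 4.98 mmol/kg

CA = 4.98 mmol/kg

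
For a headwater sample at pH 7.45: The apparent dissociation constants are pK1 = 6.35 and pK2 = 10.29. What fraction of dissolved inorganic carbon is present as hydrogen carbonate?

α₁ = 0.925

α₁ = 1 / (1 + [H⁺]/K1 + K2/[H⁺]) = 1 / (1 + 10^-1.10 + 10^-2.84)
   = 1 / (1 + 0.079433 + 0.0014454) = 1/1.0809 = 0.9252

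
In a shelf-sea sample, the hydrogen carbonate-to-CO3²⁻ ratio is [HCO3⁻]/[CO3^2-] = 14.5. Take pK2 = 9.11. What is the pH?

From K2 = [H⁺][CO3^2-]/[HCO3⁻]:  pH = pK2 − log₁₀([HCO3⁻]/[CO3^2-])
log₁₀(14.5) = +1.161
pH = 9.11 − (+1.161) = 7.95

pH = 7.95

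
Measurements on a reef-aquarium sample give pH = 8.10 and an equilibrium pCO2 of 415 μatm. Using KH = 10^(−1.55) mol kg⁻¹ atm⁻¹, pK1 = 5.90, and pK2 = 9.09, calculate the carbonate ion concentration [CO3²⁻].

[CO3²⁻] = 0.190 mmol/kg

[CO2*] = KH · pCO2 = 10^(−1.55) × 415×10^-6 = 1.170×10^-5 mol/kg
α₀ = 1/(1 + K1/[H⁺] + K1K2/[H⁺]²) = 1/(1 + 10^+2.20 + 10^+1.21) = 0.005691
DIC = [CO2*]/α₀ = 1.170×10^-5 / 0.005691 = 2.055 mmol/kg
[CO3²⁻] = α₂·DIC; α₂ = 0.09230, so [CO3²⁻] = 0.09230 × 2.055 = 0.190 mmol/kg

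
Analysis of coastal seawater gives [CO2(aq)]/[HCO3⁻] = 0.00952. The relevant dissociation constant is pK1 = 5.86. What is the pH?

pH = 7.88

From K1 = [H⁺][HCO3⁻]/[CO2(aq)]:  pH = pK1 − log₁₀([CO2(aq)]/[HCO3⁻])
log₁₀(0.00952) = -2.021
pH = 5.86 − (-2.021) = 7.88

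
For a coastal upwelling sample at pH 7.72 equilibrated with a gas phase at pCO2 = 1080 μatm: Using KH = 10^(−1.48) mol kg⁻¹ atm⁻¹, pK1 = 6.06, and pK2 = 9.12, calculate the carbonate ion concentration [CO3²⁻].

[CO3²⁻] = 0.0651 mmol/kg

[CO2*] = KH · pCO2 = 10^(−1.48) × 1080×10^-6 = 3.576×10^-5 mol/kg
α₀ = 1/(1 + K1/[H⁺] + K1K2/[H⁺]²) = 1/(1 + 10^+1.66 + 10^+0.26) = 0.02061
DIC = [CO2*]/α₀ = 3.576×10^-5 / 0.02061 = 1.735 mmol/kg
[CO3²⁻] = α₂·DIC; α₂ = 0.03750, so [CO3²⁻] = 0.03750 × 1.735 = 0.0651 mmol/kg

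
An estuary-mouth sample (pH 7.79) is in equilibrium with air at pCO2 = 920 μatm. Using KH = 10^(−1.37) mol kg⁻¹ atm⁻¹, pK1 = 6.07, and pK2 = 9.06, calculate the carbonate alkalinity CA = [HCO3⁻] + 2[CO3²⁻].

CA = 2.28 mmol/kg

[CO2*] = KH · pCO2 = 10^(−1.37) × 920×10^-6 = 3.925×10^-5 mol/kg
α₀ = 1/(1 + K1/[H⁺] + K1K2/[H⁺]²) = 1/(1 + 10^+1.72 + 10^+0.45) = 0.01776
DIC = [CO2*]/α₀ = 3.925×10^-5 / 0.01776 = 2.209 mmol/kg
CA = (α₁ + 2α₂)·DIC = (0.9322 + 2×0.05006) × 2.209 = 2.28 mmol/kg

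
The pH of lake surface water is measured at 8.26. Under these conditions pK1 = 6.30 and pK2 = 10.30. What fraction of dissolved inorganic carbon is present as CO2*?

α₀ = 1 / (1 + K1/[H⁺] + K1K2/[H⁺]²) = 1 / (1 + 10^+1.96 + 10^-0.08)
   = 1 / (1 + 91.201 + 0.83176) = 1/93.033 = 0.01075

α₀ = 0.0107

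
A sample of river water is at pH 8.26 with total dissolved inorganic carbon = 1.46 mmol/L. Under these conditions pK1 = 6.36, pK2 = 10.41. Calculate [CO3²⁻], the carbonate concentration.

[CO3²⁻] = 10.1 μmol/L

α₂ = 1 / (1 + [H⁺]/K2 + [H⁺]²/(K1K2)) = 1 / (1 + 10^+2.15 + 10^+0.25)
   = 1 / (1 + 141.25 + 1.7783) = 1/144.03 = 0.006943
[CO3²⁻] = α₂ × DIC = 0.006943 × 1.46 = 0.0101 mmol/L = 10.1 μmol/L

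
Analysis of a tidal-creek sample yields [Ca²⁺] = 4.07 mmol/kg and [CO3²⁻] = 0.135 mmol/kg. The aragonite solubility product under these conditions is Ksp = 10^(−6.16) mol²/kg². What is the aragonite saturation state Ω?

Ω = 0.794

Ksp = 10^(−6.16) = 6.918×10^-7
Ω = [Ca²⁺][CO3²⁻]/Ksp = (4.07×10^-3)(0.135×10^-3) / 6.918×10^-7 = 0.794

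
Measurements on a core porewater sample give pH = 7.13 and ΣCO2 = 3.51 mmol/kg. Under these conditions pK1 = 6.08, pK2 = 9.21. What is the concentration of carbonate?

α₂ = 1 / (1 + [H⁺]/K2 + [H⁺]²/(K1K2)) = 1 / (1 + 10^+2.08 + 10^+1.03)
   = 1 / (1 + 120.23 + 10.715) = 1/131.94 = 0.007579
[CO3²⁻] = α₂ × DIC = 0.007579 × 3.51 = 0.0266 mmol/kg

[CO3²⁻] = 0.0266 mmol/kg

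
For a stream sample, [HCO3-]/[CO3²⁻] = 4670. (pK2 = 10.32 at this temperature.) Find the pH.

From K2 = [H⁺][CO3²⁻]/[HCO3-]:  pH = pK2 − log₁₀([HCO3-]/[CO3²⁻])
log₁₀(4670) = +3.669
pH = 10.32 − (+3.669) = 6.65

pH = 6.65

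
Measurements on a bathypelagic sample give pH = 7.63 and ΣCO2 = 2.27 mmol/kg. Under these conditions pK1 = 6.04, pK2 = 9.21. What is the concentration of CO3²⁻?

α₂ = 1 / (1 + [H⁺]/K2 + [H⁺]²/(K1K2)) = 1 / (1 + 10^+1.58 + 10^-0.01)
   = 1 / (1 + 38.019 + 0.97724) = 1/39.996 = 0.02500
[CO3²⁻] = α₂ × DIC = 0.02500 × 2.27 = 0.0568 mmol/kg

[CO3²⁻] = 0.0568 mmol/kg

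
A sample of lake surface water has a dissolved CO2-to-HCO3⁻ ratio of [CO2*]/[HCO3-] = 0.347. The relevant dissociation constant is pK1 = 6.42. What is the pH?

From K1 = [H⁺][HCO3-]/[CO2*]:  pH = pK1 − log₁₀([CO2*]/[HCO3-])
log₁₀(0.347) = -0.460
pH = 6.42 − (-0.460) = 6.88

pH = 6.88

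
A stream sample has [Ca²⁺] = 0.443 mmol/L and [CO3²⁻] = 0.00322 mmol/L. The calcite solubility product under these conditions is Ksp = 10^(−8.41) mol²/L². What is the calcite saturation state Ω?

Ksp = 10^(−8.41) = 3.890×10^-9
Ω = [Ca²⁺][CO3²⁻]/Ksp = (0.443×10^-3)(0.00322×10^-3) / 3.890×10^-9 = 0.367

Ω = 0.367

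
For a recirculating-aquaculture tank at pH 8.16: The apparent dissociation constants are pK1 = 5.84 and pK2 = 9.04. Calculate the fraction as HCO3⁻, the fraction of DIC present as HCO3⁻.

α₁ = 0.880

α₁ = 1 / (1 + [H⁺]/K1 + K2/[H⁺]) = 1 / (1 + 10^-2.32 + 10^-0.88)
   = 1 / (1 + 0.0047863 + 0.13183) = 1/1.1366 = 0.8798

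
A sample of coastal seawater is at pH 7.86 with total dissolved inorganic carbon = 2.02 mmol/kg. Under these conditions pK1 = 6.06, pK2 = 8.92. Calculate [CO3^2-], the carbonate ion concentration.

α₂ = 1 / (1 + [H⁺]/K2 + [H⁺]²/(K1K2)) = 1 / (1 + 10^+1.06 + 10^-0.74)
   = 1 / (1 + 11.482 + 0.18197) = 1/12.664 = 0.07897
[CO3²⁻] = α₂ × DIC = 0.07897 × 2.02 = 0.160 mmol/kg

[CO3²⁻] = 0.160 mmol/kg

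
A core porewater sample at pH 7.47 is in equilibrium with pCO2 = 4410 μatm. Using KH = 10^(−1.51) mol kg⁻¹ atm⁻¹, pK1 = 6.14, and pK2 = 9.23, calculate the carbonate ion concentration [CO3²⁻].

[CO3²⁻] = 0.0506 mmol/kg

[CO2*] = KH · pCO2 = 10^(−1.51) × 4410×10^-6 = 1.363×10^-4 mol/kg
α₀ = 1/(1 + K1/[H⁺] + K1K2/[H⁺]²) = 1/(1 + 10^+1.33 + 10^-0.43) = 0.04395
DIC = [CO2*]/α₀ = 1.363×10^-4 / 0.04395 = 3.101 mmol/kg
[CO3²⁻] = α₂·DIC; α₂ = 0.01633, so [CO3²⁻] = 0.01633 × 3.101 = 0.0506 mmol/kg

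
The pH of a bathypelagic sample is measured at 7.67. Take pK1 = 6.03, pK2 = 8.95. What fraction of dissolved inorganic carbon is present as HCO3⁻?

α₁ = 0.930

α₁ = 1 / (1 + [H⁺]/K1 + K2/[H⁺]) = 1 / (1 + 10^-1.64 + 10^-1.28)
   = 1 / (1 + 0.022909 + 0.052481) = 1/1.0754 = 0.9299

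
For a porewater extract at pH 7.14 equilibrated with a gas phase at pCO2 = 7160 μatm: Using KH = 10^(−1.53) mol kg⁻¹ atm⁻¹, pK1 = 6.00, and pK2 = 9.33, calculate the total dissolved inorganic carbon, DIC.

[CO2*] = KH · pCO2 = 10^(−1.53) × 7160×10^-6 = 2.113×10^-4 mol/kg
α₀ = 1/(1 + K1/[H⁺] + K1K2/[H⁺]²) = 1/(1 + 10^+1.14 + 10^-1.05) = 0.06715
DIC = [CO2*]/α₀ = 2.113×10^-4 / 0.06715 = 3.15 mmol/kg

DIC = 3.15 mmol/kg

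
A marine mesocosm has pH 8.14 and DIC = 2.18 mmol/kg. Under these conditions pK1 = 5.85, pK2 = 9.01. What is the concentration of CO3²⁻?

[CO3²⁻] = 0.258 mmol/kg

α₂ = 1 / (1 + [H⁺]/K2 + [H⁺]²/(K1K2)) = 1 / (1 + 10^+0.87 + 10^-1.42)
   = 1 / (1 + 7.4131 + 0.038019) = 1/8.4511 = 0.1183
[CO3²⁻] = α₂ × DIC = 0.1183 × 2.18 = 0.258 mmol/kg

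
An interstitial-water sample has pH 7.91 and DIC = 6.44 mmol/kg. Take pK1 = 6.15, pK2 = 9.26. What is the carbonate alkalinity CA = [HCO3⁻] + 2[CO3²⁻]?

CA = [HCO3⁻] + 2[CO3²⁻] = (α₁ + 2α₂)·DIC
At pH 7.91: [H⁺]/K1 = 10^-1.76 = 0.017378, K2/[H⁺] = 10^-1.35 = 0.044668
α₁ = 1/(1 + 0.017378 + 0.044668) = 1/1.0620 = 0.9416; α₂ = α₁·K2/[H⁺] = 0.04206
α₁ + 2α₂ = 1.0257
CA = 1.0257 × 6.44 = 6.61 mmol/kg

CA = 6.61 mmol/kg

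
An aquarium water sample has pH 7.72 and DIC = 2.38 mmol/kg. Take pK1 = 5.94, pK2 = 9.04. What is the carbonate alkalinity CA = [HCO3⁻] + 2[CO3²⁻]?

CA = [HCO3⁻] + 2[CO3²⁻] = (α₁ + 2α₂)·DIC
At pH 7.72: [H⁺]/K1 = 10^-1.78 = 0.016596, K2/[H⁺] = 10^-1.32 = 0.047863
α₁ = 1/(1 + 0.016596 + 0.047863) = 1/1.0645 = 0.9394; α₂ = α₁·K2/[H⁺] = 0.04496
α₁ + 2α₂ = 1.0294
CA = 1.0294 × 2.38 = 2.45 mmol/kg

CA = 2.45 mmol/kg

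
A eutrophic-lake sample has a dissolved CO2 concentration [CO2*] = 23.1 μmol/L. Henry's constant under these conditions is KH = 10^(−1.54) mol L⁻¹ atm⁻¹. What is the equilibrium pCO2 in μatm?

pCO2 = 801 μatm

KH = 10^(−1.54) = 2.884×10^-2 mol L⁻¹ atm⁻¹
pCO2 = [CO2*]/KH = 23.1×10^-6 / 2.884×10^-2 = 8.01×10^-4 atm = 801 μatm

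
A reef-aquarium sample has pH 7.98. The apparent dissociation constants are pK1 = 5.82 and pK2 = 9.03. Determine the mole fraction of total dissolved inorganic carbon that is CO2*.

α₀ = 1 / (1 + K1/[H⁺] + K1K2/[H⁺]²) = 1 / (1 + 10^+2.16 + 10^+1.11)
   = 1 / (1 + 144.54 + 12.882) = 1/158.43 = 0.006312

α₀ = 0.00631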